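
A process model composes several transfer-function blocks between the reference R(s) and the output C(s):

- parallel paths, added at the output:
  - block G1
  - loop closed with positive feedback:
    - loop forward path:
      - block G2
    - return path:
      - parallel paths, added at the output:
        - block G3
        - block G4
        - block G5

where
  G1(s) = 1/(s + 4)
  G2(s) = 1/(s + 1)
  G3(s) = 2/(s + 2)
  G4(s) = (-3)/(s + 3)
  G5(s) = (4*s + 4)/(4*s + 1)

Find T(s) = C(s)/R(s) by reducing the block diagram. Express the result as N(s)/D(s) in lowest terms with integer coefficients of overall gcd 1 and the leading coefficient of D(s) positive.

Step 1. reduce the parallel group G3, G4, G5, giving (4*s^3 + 20*s^2 + 43*s + 24)/(4*s^3 + 21*s^2 + 29*s + 6)
Step 2. reduce the feedback loop with forward G2 and return (G3+G4+G5), giving (4*s^3 + 21*s^2 + 29*s + 6)/(4*s^4 + 21*s^3 + 30*s^2 - 8*s - 18)
Step 3. add G1, [G2/(1-G2*(G3+G4+G5))] (parallel) - this is the overall T(s), already in the required normalized form

Final answer: (8*s^4 + 58*s^3 + 143*s^2 + 114*s + 6)/(4*s^5 + 37*s^4 + 114*s^3 + 112*s^2 - 50*s - 72)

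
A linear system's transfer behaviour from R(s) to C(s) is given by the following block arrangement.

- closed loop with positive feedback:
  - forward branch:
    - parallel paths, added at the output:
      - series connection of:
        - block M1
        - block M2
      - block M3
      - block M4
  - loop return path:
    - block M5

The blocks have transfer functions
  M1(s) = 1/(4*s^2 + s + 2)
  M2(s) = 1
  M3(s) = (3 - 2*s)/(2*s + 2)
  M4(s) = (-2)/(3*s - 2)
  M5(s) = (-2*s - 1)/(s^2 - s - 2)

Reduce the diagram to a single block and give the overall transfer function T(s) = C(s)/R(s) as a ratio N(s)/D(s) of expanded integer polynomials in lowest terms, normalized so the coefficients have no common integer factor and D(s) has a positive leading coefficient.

Step 1 - multiply M1, M2 (series) gives 1/(4*s^2 + s + 2)
Step 2 - combine (M1*M2), M3, M4 in parallel gives (-24*s^4 + 30*s^3 - 37*s^2 + 10*s - 24)/(24*s^4 + 14*s^3 - 2*s^2 - 8)
Step 3 - collapse the loop (((M1*M2)+M3+M4) forward, M5 return), giving the overall T(s)

Hence the answer: (-24*s^6 + 54*s^5 - 19*s^4 - 13*s^3 + 40*s^2 + 4*s + 48)/(24*s^6 - 58*s^5 - 28*s^4 - 70*s^3 - 21*s^2 - 30*s - 8)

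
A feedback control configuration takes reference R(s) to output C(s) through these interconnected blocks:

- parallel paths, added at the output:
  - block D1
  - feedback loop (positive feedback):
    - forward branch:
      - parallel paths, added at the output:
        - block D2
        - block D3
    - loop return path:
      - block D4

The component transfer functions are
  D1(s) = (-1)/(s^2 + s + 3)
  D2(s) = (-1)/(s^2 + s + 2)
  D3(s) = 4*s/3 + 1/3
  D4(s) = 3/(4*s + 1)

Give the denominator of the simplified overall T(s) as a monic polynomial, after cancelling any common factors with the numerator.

Answer: s^2 + s + 3

Working:
1. combine D2, D3 in parallel; result (4*s^3 + 5*s^2 + 9*s - 1)/(3*s^2 + 3*s + 6)
2. apply the feedback formula to (D2+D3), D4; result 16*s^4/9 + 8*s^3/3 + 41*s^2/9 + 5*s/9 - 1/9
3. sum the parallel branches D1, [(D2+D3)/(1-(D2+D3)*D4)]; result (16*s^6 + 40*s^5 + 113*s^4 + 118*s^3 + 127*s^2 + 14*s - 12)/(9*s^2 + 9*s + 27)
No further cancellation is possible in the step-3 result, so that is T(s). Its denominator becomes monic after dividing by the leading coefficient 9.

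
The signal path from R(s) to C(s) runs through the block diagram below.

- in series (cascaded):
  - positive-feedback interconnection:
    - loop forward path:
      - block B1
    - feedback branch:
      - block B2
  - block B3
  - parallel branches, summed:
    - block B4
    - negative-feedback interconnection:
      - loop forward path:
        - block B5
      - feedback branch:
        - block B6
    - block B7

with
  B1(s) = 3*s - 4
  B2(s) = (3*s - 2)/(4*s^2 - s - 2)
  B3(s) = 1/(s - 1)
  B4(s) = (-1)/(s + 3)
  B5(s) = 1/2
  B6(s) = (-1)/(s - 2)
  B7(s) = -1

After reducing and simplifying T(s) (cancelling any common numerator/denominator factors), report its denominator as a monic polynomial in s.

(1) apply the feedback formula to B1, B2; result (-12*s^3 + 19*s^2 + 2*s - 8)/(5*s^2 - 17*s + 10)
(2) feedback reduction of B5, B6; result (s - 2)/(2*s - 5)
(3) parallel reduction of B4, [B5/(1+B5*B6)], B7; result (-s^2 - 2*s + 14)/(2*s^2 + s - 15)
(4) multiply [B1/(1-B1*B2)], B3, (B4+[B5/(1+B5*B6)]+B7) (series); result (12*s^5 + 5*s^4 - 208*s^3 + 270*s^2 + 44*s - 112)/(10*s^5 - 39*s^4 - 43*s^3 + 337*s^2 - 415*s + 150)
That last expression is T(s), already simplified. Scaling its denominator by 1/10 (the reciprocal of the leading coefficient) yields the monic denominator.

Answer: s^5 - 39*s^4/10 - 43*s^3/10 + 337*s^2/10 - 83*s/2 + 15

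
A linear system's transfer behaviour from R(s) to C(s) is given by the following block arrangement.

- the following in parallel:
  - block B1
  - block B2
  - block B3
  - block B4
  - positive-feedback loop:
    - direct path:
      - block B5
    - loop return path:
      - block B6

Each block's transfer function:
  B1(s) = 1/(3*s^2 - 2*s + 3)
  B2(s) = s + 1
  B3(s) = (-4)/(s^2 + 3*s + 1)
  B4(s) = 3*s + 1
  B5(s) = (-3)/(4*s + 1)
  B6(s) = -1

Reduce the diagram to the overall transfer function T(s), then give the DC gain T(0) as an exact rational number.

Reducing step by step:

Step 1 - collapse the loop (B5 forward, B6 return) = (-3)/(4*s - 2)
Step 2 - combine B1, B2, B3, B4, [B5/(1-B5*B6)] in parallel = (48*s^6 + 112*s^5 - 21*s^4 + 19*s^3 + 114*s^2 - 115*s + 1)/(12*s^5 + 22*s^4 - 14*s^3 + 28*s^2 - 2*s - 6)
Evaluating the step-2 result (the overall T(s)) at s = 0 gives T(0) = 1/(-6) = -1/6.

Answer: -1/6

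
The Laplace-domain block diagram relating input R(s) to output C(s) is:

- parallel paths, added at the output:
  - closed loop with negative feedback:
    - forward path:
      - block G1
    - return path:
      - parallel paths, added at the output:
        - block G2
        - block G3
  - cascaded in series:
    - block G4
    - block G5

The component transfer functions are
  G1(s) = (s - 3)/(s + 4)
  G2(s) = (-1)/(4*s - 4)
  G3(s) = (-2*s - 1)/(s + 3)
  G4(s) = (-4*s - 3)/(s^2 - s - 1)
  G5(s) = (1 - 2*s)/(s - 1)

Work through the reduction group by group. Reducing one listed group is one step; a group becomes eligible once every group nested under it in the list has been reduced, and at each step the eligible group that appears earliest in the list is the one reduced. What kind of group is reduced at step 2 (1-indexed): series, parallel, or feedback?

1. reduce the parallel group G2, G3
2. feedback reduction of G1, (G2+G3)
3. combine G4, G5 in series
4. reduce the parallel group [G1/(1+G1*(G2+G3))], (G4*G5)
So the answer for step 2 is feedback.

Therefore the answer is feedback.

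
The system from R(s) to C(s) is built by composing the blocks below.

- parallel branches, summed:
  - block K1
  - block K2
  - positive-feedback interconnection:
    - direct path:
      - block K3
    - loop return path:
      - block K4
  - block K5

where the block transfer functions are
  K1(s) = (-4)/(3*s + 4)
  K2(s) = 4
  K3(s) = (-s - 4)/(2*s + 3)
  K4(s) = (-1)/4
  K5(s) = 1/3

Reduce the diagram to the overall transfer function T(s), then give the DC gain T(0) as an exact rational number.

[1] collapse the loop (K3 forward, K4 return): (-4*s - 16)/(7*s + 8)
[2] combine K1, K2, [K3/(1-K3*K4)], K5 in parallel: (237*s^2 + 400*s + 128)/(63*s^2 + 156*s + 96)
The step-2 result is T(s). Setting s = 0: T(0) = 128/96 = 4/3.

Hence the answer: 4/3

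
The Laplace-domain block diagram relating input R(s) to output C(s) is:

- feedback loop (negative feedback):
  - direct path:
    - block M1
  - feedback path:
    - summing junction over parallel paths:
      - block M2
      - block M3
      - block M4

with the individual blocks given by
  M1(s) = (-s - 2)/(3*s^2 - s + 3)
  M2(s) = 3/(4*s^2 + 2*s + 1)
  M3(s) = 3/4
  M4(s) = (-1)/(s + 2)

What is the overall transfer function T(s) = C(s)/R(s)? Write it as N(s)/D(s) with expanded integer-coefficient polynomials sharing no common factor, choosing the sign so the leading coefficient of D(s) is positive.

First reduce the diagram to T(s).

Step 1. reduce the parallel group M2, M3, M4, giving (12*s^3 + 14*s^2 + 19*s + 26)/(16*s^3 + 40*s^2 + 20*s + 8)
Step 2. feedback reduction of M1, (M2+M3+M4); the result is T(s) itself (integer coefficients, no common factor, positive leading denominator coefficient)

Answer: (-16*s^3 - 40*s^2 - 20*s - 8)/(48*s^4 - 4*s^3 + 38*s^2 + s - 14)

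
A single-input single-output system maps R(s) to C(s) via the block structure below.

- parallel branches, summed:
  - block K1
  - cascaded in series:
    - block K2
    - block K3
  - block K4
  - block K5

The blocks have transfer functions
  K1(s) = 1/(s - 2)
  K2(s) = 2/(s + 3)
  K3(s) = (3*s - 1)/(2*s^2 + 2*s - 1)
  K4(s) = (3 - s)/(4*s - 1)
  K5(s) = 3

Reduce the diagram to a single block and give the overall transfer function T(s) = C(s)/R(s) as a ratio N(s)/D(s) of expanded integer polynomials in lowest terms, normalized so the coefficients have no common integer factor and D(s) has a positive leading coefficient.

Reducing step by step:

Step 1: cascade K2, K3 -> (6*s - 2)/(2*s^3 + 8*s^2 + 5*s - 3)
Step 2: add K1, (K2*K3), K4, K5 (parallel), giving the overall T(s)

Answer: (22*s^5 + 52*s^4 - 67*s^3 - 193*s^2 + 79*s - 1)/(8*s^5 + 14*s^4 - 48*s^3 - 41*s^2 + 37*s - 6)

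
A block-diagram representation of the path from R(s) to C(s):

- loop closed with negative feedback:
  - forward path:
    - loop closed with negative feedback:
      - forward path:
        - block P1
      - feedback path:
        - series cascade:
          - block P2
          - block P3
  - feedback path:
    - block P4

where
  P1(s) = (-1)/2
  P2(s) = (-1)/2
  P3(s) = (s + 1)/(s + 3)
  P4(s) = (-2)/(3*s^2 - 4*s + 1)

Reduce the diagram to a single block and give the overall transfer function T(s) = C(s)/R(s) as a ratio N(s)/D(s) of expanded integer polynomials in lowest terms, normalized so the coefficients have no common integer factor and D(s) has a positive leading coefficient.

(1) multiply P2, P3 (series), giving (-s - 1)/(2*s + 6)
(2) reduce the feedback loop with forward P1 and return (P2*P3), giving (-2*s - 6)/(5*s + 13)
(3) reduce the feedback loop with forward [P1/(1+P1*(P2*P3))] and return P4: this yields T(s), and no further normalization is needed

Therefore the answer is (-6*s^3 - 10*s^2 + 22*s - 6)/(15*s^3 + 19*s^2 - 43*s + 25).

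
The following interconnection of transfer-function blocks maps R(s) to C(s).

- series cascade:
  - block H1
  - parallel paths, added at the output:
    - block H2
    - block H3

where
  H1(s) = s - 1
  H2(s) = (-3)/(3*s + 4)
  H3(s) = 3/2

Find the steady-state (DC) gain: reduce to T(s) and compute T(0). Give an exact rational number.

Step 1. add H2, H3 (parallel) gives (9*s + 6)/(6*s + 8)
Step 2. reduce the series chain H1, (H2+H3) gives (9*s^2 - 3*s - 6)/(6*s + 8)
DC gain: substitute s = 0 into T(s) from step 2: T(0) = -6/8 = -3/4.

Answer: -3/4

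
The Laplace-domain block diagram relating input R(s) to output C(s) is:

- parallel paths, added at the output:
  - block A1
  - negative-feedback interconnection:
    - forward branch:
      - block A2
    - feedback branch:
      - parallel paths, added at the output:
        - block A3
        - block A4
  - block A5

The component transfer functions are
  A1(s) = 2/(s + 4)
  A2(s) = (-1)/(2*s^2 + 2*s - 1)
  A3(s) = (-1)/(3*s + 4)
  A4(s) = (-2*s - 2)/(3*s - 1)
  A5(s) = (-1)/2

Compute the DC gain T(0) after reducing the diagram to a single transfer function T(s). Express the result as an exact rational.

The answer is 4/11.

Reasoning:
[1] parallel reduction of A3, A4, giving (-6*s^2 - 17*s - 7)/(9*s^2 + 9*s - 4)
[2] apply the feedback formula to A2, (A3+A4), giving (-9*s^2 - 9*s + 4)/(18*s^4 + 36*s^3 + 7*s^2 + 11)
[3] add A1, [A2/(1+A2*(A3+A4))], A5 (parallel), giving (-18*s^5 - 36*s^4 - 25*s^3 - 90*s^2 - 75*s + 32)/(36*s^5 + 216*s^4 + 302*s^3 + 56*s^2 + 22*s + 88)
That last expression is T(s); at s = 0 only the constant terms survive, so T(0) = 32/88 = 4/11.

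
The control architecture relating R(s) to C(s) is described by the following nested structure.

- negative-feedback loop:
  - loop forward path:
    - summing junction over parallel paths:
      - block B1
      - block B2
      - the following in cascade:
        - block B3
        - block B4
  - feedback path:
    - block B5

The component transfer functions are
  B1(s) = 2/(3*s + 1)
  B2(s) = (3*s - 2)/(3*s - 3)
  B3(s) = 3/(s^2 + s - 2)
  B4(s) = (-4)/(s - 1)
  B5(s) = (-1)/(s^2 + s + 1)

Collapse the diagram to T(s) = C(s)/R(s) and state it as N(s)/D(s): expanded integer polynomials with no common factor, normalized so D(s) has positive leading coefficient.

Answer: (9*s^6 + 21*s^5 - 2*s^4 - 133*s^3 - 165*s^2 - 142*s - 20)/(9*s^6 + 12*s^5 - 24*s^4 - 27*s^3 + 11*s^2 + 137*s + 26)

Working:
Step 1 - series reduction of B3, B4 = (-12)/(s^3 - 3*s + 2)
Step 2 - add B1, B2, (B3*B4) (parallel) = (9*s^4 + 12*s^3 - 23*s^2 - 122*s - 20)/(9*s^4 + 3*s^3 - 27*s^2 + 9*s + 6)
Step 3 - apply the feedback formula to (B1+B2+(B3*B4)), B5 - this is the overall T(s), already in the required normalized form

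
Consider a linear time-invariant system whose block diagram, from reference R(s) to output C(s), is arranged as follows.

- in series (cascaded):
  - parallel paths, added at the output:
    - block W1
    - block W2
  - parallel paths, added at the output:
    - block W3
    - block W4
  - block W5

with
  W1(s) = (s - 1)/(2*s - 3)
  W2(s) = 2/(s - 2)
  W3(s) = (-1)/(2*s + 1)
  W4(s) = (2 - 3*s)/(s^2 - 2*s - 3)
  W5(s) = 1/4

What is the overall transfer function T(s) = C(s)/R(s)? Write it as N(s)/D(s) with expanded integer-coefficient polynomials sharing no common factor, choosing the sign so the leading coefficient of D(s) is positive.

Reducing step by step:

(1) sum the parallel branches W1, W2, giving (s^2 + s - 4)/(2*s^2 - 7*s + 6)
(2) reduce the parallel group W3, W4, giving (-7*s^2 + 3*s + 5)/(2*s^3 - 3*s^2 - 8*s - 3)
(3) reduce the series chain (W1+W2), (W3+W4), W5 - this is the overall T(s), already in the required normalized form

Answer: (-7*s^4 - 4*s^3 + 36*s^2 - 7*s - 20)/(16*s^5 - 80*s^4 + 68*s^3 + 128*s^2 - 108*s - 72)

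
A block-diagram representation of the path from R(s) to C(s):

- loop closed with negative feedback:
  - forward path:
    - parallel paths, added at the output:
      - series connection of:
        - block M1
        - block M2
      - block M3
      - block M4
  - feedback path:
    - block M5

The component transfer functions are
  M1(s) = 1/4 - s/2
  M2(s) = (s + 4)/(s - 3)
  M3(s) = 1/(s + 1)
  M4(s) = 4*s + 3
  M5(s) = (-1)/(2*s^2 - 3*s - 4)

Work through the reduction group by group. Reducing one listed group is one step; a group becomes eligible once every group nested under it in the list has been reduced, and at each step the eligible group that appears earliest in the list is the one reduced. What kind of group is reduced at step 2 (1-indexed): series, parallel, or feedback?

Step 1. combine M1, M2 in series
Step 2. parallel reduction of (M1*M2), M3, M4
Step 3. apply the feedback formula to ((M1*M2)+M3+M4), M5
The group at step 2 is a parallel group.

Answer: parallel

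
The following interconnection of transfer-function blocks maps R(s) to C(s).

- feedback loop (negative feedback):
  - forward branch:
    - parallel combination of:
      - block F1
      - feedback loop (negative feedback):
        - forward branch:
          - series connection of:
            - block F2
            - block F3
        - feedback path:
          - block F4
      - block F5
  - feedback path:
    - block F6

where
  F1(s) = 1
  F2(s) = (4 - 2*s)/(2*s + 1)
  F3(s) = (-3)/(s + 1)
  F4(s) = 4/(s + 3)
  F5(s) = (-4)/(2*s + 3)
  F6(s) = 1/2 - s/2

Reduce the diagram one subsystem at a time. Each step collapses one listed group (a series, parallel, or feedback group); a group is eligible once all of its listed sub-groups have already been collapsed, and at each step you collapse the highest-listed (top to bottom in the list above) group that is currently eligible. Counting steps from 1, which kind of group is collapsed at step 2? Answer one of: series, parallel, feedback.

1. reduce the series chain F2, F3
2. feedback reduction of (F2*F3), F4
3. combine F1, [(F2*F3)/(1+(F2*F3)*F4)], F5 in parallel
4. collapse the loop ((F1+[(F2*F3)/(1+(F2*F3)*F4)]+F5) forward, F6 return)
At step 2 the group reduced is feedback.

Therefore the answer is feedback.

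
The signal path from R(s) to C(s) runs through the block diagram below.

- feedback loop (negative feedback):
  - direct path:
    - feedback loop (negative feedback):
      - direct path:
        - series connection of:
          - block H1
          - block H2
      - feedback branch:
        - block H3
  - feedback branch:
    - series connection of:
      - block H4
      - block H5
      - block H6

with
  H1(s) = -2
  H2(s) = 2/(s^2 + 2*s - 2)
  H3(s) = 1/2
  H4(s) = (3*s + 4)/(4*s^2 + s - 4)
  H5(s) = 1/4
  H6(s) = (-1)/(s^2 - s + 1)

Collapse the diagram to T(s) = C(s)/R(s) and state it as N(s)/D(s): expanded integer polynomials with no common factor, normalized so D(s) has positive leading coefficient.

(1) series reduction of H1, H2; result (-4)/(s^2 + 2*s - 2)
(2) reduce the feedback loop with forward (H1*H2) and return H3; result (-4)/(s^2 + 2*s - 4)
(3) combine H4, H5, H6 in series; result (-3*s - 4)/(16*s^4 - 12*s^3 - 4*s^2 + 20*s - 16)
(4) close the feedback loop around [(H1*H2)/(1+(H1*H2)*H3)], (H4*H5*H6); the result is T(s) itself (integer coefficients, no common factor, positive leading denominator coefficient)

Hence the answer: (-16*s^4 + 12*s^3 + 4*s^2 - 20*s + 16)/(4*s^6 + 5*s^5 - 23*s^4 + 15*s^3 + 10*s^2 - 25*s + 20)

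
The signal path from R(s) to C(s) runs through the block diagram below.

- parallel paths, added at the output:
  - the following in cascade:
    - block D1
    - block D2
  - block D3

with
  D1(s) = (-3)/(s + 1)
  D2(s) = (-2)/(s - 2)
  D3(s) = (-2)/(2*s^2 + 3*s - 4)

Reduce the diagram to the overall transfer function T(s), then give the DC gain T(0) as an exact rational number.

The answer is -5/2.

Reasoning:
Step 1: combine D1, D2 in series; result 6/(s^2 - s - 2)
Step 2: reduce the parallel group (D1*D2), D3; result (10*s^2 + 20*s - 20)/(2*s^4 + s^3 - 11*s^2 - 2*s + 8)
The step-2 result is T(s). Setting s = 0: T(0) = -20/8 = -5/2.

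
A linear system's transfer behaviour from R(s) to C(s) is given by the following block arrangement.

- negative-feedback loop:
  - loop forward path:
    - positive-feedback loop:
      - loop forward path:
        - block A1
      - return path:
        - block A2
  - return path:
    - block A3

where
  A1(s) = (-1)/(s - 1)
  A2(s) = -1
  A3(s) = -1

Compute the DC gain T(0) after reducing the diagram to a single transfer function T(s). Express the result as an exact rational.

Reducing step by step:

[1] feedback reduction of A1, A2: (-1)/(s - 2)
[2] reduce the feedback loop with forward [A1/(1-A1*A2)] and return A3: (-1)/(s - 1)
That last expression is T(s); at s = 0 only the constant terms survive, so T(0) = -1/(-1) = 1.

Answer: 1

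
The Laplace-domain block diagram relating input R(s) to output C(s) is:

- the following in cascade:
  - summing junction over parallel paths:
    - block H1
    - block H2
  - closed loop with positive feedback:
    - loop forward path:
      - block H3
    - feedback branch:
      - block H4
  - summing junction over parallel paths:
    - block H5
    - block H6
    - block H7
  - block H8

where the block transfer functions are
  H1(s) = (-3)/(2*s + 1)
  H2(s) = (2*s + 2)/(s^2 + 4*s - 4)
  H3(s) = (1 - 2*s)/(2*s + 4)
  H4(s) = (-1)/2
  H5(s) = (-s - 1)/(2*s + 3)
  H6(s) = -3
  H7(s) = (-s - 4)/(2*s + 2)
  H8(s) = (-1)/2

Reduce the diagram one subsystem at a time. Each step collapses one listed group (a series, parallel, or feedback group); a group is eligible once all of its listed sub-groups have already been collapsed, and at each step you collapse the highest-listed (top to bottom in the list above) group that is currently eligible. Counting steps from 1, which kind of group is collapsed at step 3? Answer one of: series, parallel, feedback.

Step 1 - sum the parallel branches H1, H2
Step 2 - apply the feedback formula to H3, H4
Step 3 - sum the parallel branches H5, H6, H7
Step 4 - combine (H1+H2), [H3/(1-H3*H4)], (H5+H6+H7), H8 in series
So the answer for step 3 is parallel.

Answer: parallel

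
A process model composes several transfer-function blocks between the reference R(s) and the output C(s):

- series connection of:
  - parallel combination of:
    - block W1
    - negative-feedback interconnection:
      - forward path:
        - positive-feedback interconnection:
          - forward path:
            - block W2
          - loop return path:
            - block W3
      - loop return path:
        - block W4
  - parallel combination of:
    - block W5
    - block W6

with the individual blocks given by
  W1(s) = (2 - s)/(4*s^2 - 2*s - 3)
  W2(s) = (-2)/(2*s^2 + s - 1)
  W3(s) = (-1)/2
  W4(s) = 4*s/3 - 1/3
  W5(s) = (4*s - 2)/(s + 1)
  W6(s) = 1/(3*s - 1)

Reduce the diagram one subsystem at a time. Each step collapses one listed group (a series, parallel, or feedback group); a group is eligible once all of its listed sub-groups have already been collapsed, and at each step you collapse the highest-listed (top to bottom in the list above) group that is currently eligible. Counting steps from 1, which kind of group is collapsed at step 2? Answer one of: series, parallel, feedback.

Step 1 - close the feedback loop around W2, W3
Step 2 - close the feedback loop around [W2/(1-W2*W3)], W4
Step 3 - parallel reduction of W1, [[W2/(1-W2*W3)]/(1+[W2/(1-W2*W3)]*W4)]
Step 4 - add W5, W6 (parallel)
Step 5 - series reduction of (W1+[[W2/(1-W2*W3)]/(1+[W2/(1-W2*W3)]*W4)]), (W5+W6)
The group at step 2 is a feedback group.

Therefore the answer is feedback.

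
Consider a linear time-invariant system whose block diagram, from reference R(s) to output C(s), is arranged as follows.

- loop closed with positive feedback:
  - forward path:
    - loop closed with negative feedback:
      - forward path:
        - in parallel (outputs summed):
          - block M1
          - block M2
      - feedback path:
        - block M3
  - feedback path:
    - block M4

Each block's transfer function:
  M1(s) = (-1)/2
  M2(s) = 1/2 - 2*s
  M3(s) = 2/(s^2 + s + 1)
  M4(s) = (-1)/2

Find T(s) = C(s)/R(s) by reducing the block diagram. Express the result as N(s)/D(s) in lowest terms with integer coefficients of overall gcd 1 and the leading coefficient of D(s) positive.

(1) add M1, M2 (parallel) -> -2*s
(2) collapse the loop ((M1+M2) forward, M3 return) -> (-2*s^3 - 2*s^2 - 2*s)/(s^2 - 3*s + 1)
(3) feedback reduction of [(M1+M2)/(1+(M1+M2)*M3)], M4: this yields T(s), and no further normalization is needed

Answer: (2*s^3 + 2*s^2 + 2*s)/(s^3 + 4*s - 1)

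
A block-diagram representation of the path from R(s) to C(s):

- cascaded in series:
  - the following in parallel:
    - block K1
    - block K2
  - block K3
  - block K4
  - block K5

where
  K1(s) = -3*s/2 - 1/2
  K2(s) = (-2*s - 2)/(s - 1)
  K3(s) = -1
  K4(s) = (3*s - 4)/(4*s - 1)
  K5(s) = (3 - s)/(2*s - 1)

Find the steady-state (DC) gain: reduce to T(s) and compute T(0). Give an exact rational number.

1. combine K1, K2 in parallel gives (-3*s^2 - 2*s - 3)/(2*s - 2)
2. combine (K1+K2), K3, K4, K5 in series gives (-9*s^4 + 33*s^3 - 19*s^2 + 15*s - 36)/(16*s^3 - 28*s^2 + 14*s - 2)
Evaluating the step-2 result (the overall T(s)) at s = 0 gives T(0) = -36/(-2) = 18.

Therefore the answer is 18.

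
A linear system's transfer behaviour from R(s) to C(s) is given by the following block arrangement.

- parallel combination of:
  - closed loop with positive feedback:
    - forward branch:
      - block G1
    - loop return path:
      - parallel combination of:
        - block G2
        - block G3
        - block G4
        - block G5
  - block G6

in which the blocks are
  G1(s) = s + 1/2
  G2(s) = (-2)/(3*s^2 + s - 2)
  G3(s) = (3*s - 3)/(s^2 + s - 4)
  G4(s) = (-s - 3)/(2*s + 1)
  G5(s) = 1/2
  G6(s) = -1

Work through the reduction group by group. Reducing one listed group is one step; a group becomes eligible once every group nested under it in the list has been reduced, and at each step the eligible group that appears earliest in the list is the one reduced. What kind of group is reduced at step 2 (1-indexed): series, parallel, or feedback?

Reducing step by step:

Step 1 - reduce the parallel group G2, G3, G4, G5
Step 2 - feedback reduction of G1, (G2+G3+G4+G5)
Step 3 - combine [G1/(1-G1*(G2+G3+G4+G5))], G6 in parallel
Step 2 collapses a feedback group.

Answer: feedback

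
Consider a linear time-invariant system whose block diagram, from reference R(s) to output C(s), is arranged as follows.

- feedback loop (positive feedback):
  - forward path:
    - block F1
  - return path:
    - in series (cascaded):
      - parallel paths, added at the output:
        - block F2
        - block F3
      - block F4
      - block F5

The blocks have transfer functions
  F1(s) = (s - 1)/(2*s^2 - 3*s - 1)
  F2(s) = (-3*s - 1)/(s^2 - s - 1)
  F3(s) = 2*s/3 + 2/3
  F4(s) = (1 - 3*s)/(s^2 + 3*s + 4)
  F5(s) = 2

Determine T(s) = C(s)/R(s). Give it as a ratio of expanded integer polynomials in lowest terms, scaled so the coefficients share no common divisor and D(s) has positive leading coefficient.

1. add F2, F3 (parallel): (2*s^3 - 13*s - 5)/(3*s^2 - 3*s - 3)
2. cascade (F2+F3), F4, F5: (-12*s^4 + 4*s^3 + 78*s^2 + 4*s - 10)/(3*s^4 + 6*s^3 - 21*s - 12)
3. apply the feedback formula to F1, ((F2+F3)*F4*F5); the result is T(s) itself (integer coefficients, no common factor, positive leading denominator coefficient)

Final answer: (3*s^5 + 3*s^4 - 6*s^3 - 21*s^2 + 9*s + 12)/(6*s^6 + 15*s^5 - 37*s^4 - 122*s^3 + 113*s^2 + 71*s + 2)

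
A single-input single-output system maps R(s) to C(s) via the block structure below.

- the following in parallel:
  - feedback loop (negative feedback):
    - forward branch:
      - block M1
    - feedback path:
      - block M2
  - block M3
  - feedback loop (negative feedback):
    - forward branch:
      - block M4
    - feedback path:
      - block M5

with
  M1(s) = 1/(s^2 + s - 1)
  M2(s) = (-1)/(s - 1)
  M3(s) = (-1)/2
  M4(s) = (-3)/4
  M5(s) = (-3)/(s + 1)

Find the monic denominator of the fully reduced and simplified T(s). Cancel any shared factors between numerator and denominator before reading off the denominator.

The answer is s^4 + 13*s^3/4 - 2*s^2 - 13*s/2.

Reasoning:
[1] feedback reduction of M1, M2 gives (s - 1)/(s^3 - 2*s)
[2] collapse the loop (M4 forward, M5 return) gives (-3*s - 3)/(4*s + 13)
[3] sum the parallel branches [M1/(1+M1*M2)], M3, [M4/(1+M4*M5)] gives (-10*s^4 - 19*s^3 + 28*s^2 + 56*s - 26)/(8*s^4 + 26*s^3 - 16*s^2 - 52*s)
T(s) is the step-3 result (common factors already cancelled). Leading coefficient of the denominator: 8. Divide through by 8 for the monic polynomial.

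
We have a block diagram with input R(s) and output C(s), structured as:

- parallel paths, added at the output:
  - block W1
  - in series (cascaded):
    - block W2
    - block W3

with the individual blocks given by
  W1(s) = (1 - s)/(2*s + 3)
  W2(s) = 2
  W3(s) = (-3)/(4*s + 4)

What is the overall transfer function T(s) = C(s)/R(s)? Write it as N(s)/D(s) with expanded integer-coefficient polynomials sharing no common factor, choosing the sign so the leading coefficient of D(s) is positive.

Answer: (-2*s^2 - 6*s - 7)/(4*s^2 + 10*s + 6)

Working:
(1) reduce the series chain W2, W3; result (-3)/(2*s + 2)
(2) add W1, (W2*W3) (parallel); the result is T(s) itself (integer coefficients, no common factor, positive leading denominator coefficient)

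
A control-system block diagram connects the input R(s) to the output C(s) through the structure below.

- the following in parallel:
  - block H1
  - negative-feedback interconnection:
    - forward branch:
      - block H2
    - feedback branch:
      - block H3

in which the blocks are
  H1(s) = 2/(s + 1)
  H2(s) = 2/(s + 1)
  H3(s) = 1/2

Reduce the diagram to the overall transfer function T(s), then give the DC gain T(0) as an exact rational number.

The answer is 3.

Reasoning:
(1) reduce the feedback loop with forward H2 and return H3 gives 2/(s + 2)
(2) parallel reduction of H1, [H2/(1+H2*H3)] gives (4*s + 6)/(s^2 + 3*s + 2)
That last expression is T(s); at s = 0 only the constant terms survive, so T(0) = 6/2 = 3.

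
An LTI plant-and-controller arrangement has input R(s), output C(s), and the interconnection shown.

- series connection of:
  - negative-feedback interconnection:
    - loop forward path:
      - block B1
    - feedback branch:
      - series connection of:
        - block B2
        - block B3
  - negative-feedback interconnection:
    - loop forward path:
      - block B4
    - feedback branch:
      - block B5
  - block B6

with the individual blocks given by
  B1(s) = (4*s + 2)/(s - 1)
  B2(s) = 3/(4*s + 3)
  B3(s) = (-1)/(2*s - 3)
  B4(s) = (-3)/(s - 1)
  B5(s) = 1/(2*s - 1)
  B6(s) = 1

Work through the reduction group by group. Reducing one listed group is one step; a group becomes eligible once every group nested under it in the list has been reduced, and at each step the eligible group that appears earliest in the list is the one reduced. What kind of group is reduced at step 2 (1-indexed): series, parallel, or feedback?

Step 1. cascade B2, B3
Step 2. collapse the loop (B1 forward, (B2*B3) return)
Step 3. close the feedback loop around B4, B5
Step 4. cascade [B1/(1+B1*(B2*B3))], [B4/(1+B4*B5)], B6
Step 2 collapses a feedback group.

Hence the answer: feedback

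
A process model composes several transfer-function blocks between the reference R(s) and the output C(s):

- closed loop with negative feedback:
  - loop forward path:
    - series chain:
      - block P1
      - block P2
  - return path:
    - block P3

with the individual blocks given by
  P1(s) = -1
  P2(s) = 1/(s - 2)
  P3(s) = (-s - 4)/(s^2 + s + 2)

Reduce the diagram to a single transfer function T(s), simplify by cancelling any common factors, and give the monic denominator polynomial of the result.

Step 1: reduce the series chain P1, P2: (-1)/(s - 2)
Step 2: reduce the feedback loop with forward (P1*P2) and return P3: (-s^2 - s - 2)/(s^3 - s^2 + s)
No further cancellation is possible in the step-2 result, so that is T(s). Its denominator is already monic.

Hence the answer: s^3 - s^2 + s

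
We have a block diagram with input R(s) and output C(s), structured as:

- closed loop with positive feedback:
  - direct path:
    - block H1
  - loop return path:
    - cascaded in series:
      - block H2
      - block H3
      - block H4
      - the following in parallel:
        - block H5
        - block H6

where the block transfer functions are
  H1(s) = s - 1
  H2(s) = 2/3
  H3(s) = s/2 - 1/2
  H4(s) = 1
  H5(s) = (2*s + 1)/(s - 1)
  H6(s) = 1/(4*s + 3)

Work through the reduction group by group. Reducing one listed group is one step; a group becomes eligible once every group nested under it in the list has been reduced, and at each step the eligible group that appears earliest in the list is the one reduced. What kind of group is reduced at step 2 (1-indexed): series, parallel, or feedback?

Answer: series

Working:
1. reduce the parallel group H5, H6
2. series reduction of H2, H3, H4, (H5+H6)
3. feedback reduction of H1, (H2*H3*H4*(H5+H6))
The group at step 2 is a series group.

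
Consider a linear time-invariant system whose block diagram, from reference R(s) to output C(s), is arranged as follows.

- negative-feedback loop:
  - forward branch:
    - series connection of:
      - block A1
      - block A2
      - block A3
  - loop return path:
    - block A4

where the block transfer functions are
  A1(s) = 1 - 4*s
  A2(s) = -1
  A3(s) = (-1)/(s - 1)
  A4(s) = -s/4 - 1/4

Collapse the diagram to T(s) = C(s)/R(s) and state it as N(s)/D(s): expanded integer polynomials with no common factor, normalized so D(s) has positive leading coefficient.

[1] combine A1, A2, A3 in series gives (1 - 4*s)/(s - 1)
[2] collapse the loop ((A1*A2*A3) forward, A4 return); the result is T(s) itself (integer coefficients, no common factor, positive leading denominator coefficient)

Final answer: (4 - 16*s)/(4*s^2 + 7*s - 5)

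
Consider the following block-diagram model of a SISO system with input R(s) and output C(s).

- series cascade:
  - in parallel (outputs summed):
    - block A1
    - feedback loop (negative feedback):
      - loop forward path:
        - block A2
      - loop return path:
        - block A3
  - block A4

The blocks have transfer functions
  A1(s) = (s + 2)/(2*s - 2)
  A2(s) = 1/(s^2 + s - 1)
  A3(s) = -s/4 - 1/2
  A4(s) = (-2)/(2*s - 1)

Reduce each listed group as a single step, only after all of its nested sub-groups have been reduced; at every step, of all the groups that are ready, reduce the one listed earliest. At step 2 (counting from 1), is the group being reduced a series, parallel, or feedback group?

The answer is parallel.

Reasoning:
Step 1: reduce the feedback loop with forward A2 and return A3
Step 2: sum the parallel branches A1, [A2/(1+A2*A3)]
Step 3: combine (A1+[A2/(1+A2*A3)]), A4 in series
So the answer for step 2 is parallel.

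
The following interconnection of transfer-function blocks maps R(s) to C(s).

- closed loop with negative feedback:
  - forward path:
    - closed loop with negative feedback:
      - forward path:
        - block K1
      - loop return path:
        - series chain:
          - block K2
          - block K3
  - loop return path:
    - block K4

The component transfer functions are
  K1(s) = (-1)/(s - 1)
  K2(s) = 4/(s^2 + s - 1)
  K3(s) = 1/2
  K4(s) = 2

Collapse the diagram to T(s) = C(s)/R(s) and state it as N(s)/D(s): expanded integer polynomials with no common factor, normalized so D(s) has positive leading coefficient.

Step 1: reduce the series chain K2, K3: 2/(s^2 + s - 1)
Step 2: reduce the feedback loop with forward K1 and return (K2*K3): (-s^2 - s + 1)/(s^3 - 2*s - 1)
Step 3: feedback reduction of [K1/(1+K1*(K2*K3))], K4, giving the overall T(s)

Hence the answer: (-s^2 - s + 1)/(s^3 - 2*s^2 - 4*s + 1)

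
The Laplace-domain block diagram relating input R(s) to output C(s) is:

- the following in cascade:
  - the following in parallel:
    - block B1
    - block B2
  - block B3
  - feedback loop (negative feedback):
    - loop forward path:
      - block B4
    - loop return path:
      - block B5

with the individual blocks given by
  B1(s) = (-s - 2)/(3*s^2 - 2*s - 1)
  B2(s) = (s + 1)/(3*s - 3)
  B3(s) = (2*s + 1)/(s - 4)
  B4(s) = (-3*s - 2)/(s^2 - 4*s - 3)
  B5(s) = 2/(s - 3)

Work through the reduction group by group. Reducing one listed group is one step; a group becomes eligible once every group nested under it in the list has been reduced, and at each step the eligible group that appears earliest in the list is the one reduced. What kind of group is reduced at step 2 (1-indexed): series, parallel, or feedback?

(1) add B1, B2 (parallel)
(2) reduce the feedback loop with forward B4 and return B5
(3) multiply (B1+B2), B3, [B4/(1+B4*B5)] (series)
Step 2: feedback.

Therefore the answer is feedback.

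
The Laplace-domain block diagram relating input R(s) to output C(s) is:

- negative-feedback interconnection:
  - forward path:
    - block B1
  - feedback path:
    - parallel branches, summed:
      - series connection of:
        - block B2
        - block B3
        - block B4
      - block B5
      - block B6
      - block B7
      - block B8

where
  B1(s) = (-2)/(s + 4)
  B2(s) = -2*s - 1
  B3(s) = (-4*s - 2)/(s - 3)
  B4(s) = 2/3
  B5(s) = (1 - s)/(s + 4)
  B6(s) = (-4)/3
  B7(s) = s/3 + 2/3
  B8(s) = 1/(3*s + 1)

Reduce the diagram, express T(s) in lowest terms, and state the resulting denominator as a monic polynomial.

1. combine B2, B3, B4 in series -> (16*s^2 + 16*s + 4)/(3*s - 9)
2. combine (B2*B3*B4), B5, B6, B7, B8 in parallel -> (51*s^4 + 245*s^3 + 277*s^2 + 162*s - 5)/(9*s^3 + 12*s^2 - 105*s - 36)
3. apply the feedback formula to B1, ((B2*B3*B4)+B5+B6+B7+B8) -> (18*s^3 + 24*s^2 - 210*s - 72)/(93*s^4 + 442*s^3 + 611*s^2 + 780*s + 134)
The result of step 3 is T(s) in lowest terms. Its denominator has leading coefficient 93; dividing the denominator through by 93 makes it monic.

Answer: s^4 + 442*s^3/93 + 611*s^2/93 + 260*s/31 + 134/93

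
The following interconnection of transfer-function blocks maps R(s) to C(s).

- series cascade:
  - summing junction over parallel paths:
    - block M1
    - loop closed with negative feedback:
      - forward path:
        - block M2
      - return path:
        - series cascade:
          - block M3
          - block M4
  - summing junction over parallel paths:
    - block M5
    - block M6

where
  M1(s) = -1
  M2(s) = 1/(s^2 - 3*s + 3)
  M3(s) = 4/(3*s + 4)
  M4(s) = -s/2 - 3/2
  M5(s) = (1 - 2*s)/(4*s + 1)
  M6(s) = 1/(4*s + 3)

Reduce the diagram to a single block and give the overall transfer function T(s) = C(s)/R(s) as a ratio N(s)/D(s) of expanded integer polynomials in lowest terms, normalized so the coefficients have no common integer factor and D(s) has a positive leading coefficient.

The answer is (24*s^5 - 46*s^4 - 66*s^3 + 52*s^2 + 28*s - 8)/(48*s^5 - 32*s^4 - 151*s^3 + s^2 + 81*s + 18).

Reasoning:
Step 1: cascade M3, M4 -> (-2*s - 6)/(3*s + 4)
Step 2: collapse the loop (M2 forward, (M3*M4) return) -> (3*s + 4)/(3*s^3 - 5*s^2 - 5*s + 6)
Step 3: combine M1, [M2/(1+M2*(M3*M4))] in parallel -> (-3*s^3 + 5*s^2 + 8*s - 2)/(3*s^3 - 5*s^2 - 5*s + 6)
Step 4: combine M5, M6 in parallel -> (-8*s^2 + 2*s + 4)/(16*s^2 + 16*s + 3)
Step 5: reduce the series chain (M1+[M2/(1+M2*(M3*M4))]), (M5+M6) - this is the overall T(s), already in the required normalized form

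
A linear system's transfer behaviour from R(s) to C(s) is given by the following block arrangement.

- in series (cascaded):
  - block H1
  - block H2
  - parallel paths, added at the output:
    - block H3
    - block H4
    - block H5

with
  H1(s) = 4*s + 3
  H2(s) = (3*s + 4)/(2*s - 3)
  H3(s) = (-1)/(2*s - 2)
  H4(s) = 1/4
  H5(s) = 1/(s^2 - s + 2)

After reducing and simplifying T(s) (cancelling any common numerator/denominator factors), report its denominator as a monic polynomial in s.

1. combine H3, H4, H5 in parallel: (s^3 - 4*s^2 + 9*s - 10)/(4*s^3 - 8*s^2 + 12*s - 8)
2. reduce the series chain H1, H2, (H3+H4+H5): (12*s^5 - 23*s^4 + 20*s^3 + 57*s^2 - 142*s - 120)/(8*s^4 - 28*s^3 + 48*s^2 - 52*s + 24)
No further cancellation is possible in the step-2 result, so that is T(s). Its denominator becomes monic after dividing by the leading coefficient 8.

Therefore the answer is s^4 - 7*s^3/2 + 6*s^2 - 13*s/2 + 3.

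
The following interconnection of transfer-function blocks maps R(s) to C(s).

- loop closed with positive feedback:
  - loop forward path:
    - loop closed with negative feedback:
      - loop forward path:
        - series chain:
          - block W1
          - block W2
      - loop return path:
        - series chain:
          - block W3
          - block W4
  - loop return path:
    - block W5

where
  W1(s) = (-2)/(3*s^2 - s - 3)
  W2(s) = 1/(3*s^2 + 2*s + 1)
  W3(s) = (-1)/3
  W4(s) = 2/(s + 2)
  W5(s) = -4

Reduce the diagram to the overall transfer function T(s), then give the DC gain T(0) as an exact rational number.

Step 1. series reduction of W1, W2: (-2)/(9*s^4 + 3*s^3 - 8*s^2 - 7*s - 3)
Step 2. reduce the series chain W3, W4: (-2)/(3*s + 6)
Step 3. feedback reduction of (W1*W2), (W3*W4): (-6*s - 12)/(27*s^5 + 63*s^4 - 6*s^3 - 69*s^2 - 51*s - 14)
Step 4. close the feedback loop around [(W1*W2)/(1+(W1*W2)*(W3*W4))], W5: (-6*s - 12)/(27*s^5 + 63*s^4 - 6*s^3 - 69*s^2 - 75*s - 62)
The step-4 result is T(s). Setting s = 0: T(0) = -12/(-62) = 6/31.

Answer: 6/31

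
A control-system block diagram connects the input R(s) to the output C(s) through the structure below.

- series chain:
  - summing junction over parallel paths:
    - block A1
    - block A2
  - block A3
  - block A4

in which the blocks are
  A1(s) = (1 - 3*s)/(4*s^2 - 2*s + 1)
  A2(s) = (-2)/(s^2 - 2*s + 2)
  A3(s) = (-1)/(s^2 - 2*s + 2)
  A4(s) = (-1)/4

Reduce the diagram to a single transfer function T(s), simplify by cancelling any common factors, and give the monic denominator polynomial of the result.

[1] sum the parallel branches A1, A2, giving (-3*s^3 - s^2 - 4*s)/(4*s^4 - 10*s^3 + 13*s^2 - 6*s + 2)
[2] cascade (A1+A2), A3, A4, giving (-3*s^3 - s^2 - 4*s)/(16*s^6 - 72*s^5 + 164*s^4 - 208*s^3 + 160*s^2 - 64*s + 16)
T(s) is the step-2 result (common factors already cancelled). Leading coefficient of the denominator: 16. Divide through by 16 for the monic polynomial.

Answer: s^6 - 9*s^5/2 + 41*s^4/4 - 13*s^3 + 10*s^2 - 4*s + 1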